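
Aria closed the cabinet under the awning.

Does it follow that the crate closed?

no

Nothing is said about any crate; only the cabinet is affected.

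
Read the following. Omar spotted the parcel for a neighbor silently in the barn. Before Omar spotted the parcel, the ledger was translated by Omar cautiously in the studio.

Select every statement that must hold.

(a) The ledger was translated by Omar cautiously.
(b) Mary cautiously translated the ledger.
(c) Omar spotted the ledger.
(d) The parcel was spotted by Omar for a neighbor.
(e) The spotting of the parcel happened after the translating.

(a), (d), (e)

(a) Entailed — this follows by dropping conjuncts from the translating event's description.
(b) Not entailed — the passage has Omar translating the ledger, not Mary.
(c) Not entailed — Omar spotted the parcel, not the ledger; the ledger belongs to the translating event.
(d) Entailed — every conjunct here is already in the original spotting event.
(e) Entailed — the narrative places the translating before the spotting.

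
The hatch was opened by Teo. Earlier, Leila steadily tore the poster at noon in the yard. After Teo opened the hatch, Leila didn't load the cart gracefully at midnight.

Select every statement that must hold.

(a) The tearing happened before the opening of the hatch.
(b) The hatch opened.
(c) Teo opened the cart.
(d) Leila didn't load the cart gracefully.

(a) Entailed — the narrative places the tearing before the opening.
(b) Entailed — 'Teo opened the hatch' is causative; it entails the inchoative 'the hatch opened'.
(c) Not entailed — Teo opened the hatch, not the cart; the cart belongs to the loading event.
(d) Not entailed — dropping 'at midnight' under negation is not valid — the original leaves open that Leila loaded the cart some other way.

(a), (b)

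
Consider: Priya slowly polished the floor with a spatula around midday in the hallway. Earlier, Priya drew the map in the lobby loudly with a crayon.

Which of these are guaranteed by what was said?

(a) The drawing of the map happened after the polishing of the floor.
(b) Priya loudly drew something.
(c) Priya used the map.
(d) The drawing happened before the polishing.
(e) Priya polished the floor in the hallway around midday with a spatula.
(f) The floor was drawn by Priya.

(b), (d), (e)

(a) Not entailed — the narrative places the drawing before the polishing, not after.
(b) Entailed — the original entails any weakening of itself; this just drops 'with a crayon', 'in the lobby' and generalizes the patient.
(c) Not entailed — the map is the patient, not an instrument — Priya used a crayon.
(d) Entailed — the narrative places the drawing before the polishing.
(e) Entailed — every conjunct here is already in the original polishing event.
(f) Not entailed — Priya drew the map, not the floor; the floor belongs to the polishing event.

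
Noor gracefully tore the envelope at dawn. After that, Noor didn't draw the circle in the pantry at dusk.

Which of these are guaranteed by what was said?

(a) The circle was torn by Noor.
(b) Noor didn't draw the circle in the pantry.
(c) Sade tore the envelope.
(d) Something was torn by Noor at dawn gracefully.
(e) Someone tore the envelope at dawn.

(a) Not entailed — Noor tore the envelope, not the circle; the circle belongs to the drawing event.
(b) Not entailed — dropping 'at dusk' under negation is not valid — the original leaves open that Noor drew the circle some other way.
(c) Not entailed — the passage has Noor tearing the envelope, not Sade.
(d) Entailed — every conjunct here is already in the original tearing event.
(e) Entailed — this follows by dropping conjuncts from the tearing event's description.

(d), (e)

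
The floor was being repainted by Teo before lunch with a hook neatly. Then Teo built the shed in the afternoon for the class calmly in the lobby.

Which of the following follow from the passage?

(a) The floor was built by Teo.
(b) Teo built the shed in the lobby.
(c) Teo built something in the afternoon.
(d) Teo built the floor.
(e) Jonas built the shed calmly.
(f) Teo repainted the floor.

(b), (c)

(a) Not entailed — Teo built the shed, not the floor; the floor belongs to the repainting event.
(b) Entailed — every conjunct here is already in the original building event.
(c) Entailed — every conjunct here is already in the original building event.
(d) Not entailed — Teo built the shed, not the floor; the floor belongs to the repainting event.
(e) Not entailed — the passage has Teo building the shed, not Jonas.
(f) Not entailed — 'was repainting' is progressive on an accomplishment; it does not entail the completed 'repainted'.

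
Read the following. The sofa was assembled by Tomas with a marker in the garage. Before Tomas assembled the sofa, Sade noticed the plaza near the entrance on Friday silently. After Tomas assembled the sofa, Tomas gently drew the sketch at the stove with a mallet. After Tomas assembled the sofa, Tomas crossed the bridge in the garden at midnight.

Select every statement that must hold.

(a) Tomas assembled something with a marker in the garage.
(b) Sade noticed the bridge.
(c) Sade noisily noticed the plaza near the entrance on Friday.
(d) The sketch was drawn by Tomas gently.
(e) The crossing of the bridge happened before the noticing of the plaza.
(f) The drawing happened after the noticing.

(a), (d), (f)

(a) Entailed — generalizing the patient leaves a sub-description the original still satisfies.
(b) Not entailed — Sade noticed the plaza, not the bridge; the bridge belongs to the crossing event.
(c) Not entailed — 'noisily' adds a manner not in (and inconsistent with) the original.
(d) Entailed — dropping 'at the stove', 'with a mallet' leaves a sub-description the original still satisfies.
(e) Not entailed — the narrative places the noticing before the crossing, not after.
(f) Entailed — the narrative places the noticing before the drawing.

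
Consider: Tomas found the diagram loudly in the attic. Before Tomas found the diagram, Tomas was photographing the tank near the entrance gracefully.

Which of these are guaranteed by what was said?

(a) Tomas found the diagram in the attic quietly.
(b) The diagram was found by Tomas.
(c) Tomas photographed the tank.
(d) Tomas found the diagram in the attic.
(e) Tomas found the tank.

(a) Not entailed — 'quietly' adds a manner not in (and inconsistent with) the original.
(b) Entailed — dropping 'in the attic', 'loudly' leaves a sub-description the original still satisfies.
(c) Not entailed — 'was photographing' is progressive on an accomplishment; it does not entail the completed 'photographed'.
(d) Entailed — the original entails any weakening of itself; this just drops 'loudly'.
(e) Not entailed — Tomas found the diagram, not the tank; the tank belongs to the photographing event.

(b), (d)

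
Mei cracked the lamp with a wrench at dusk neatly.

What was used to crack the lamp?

'with a wrench' marks the instrument of the cracking event.

a wrench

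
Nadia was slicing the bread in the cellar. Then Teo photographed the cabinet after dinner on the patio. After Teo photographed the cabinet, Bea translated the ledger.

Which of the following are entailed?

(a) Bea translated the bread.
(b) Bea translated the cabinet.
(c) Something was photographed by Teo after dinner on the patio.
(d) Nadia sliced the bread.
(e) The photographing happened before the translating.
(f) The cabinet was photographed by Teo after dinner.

(a) Not entailed — Bea translated the ledger, not the bread; the bread belongs to the slicing event.
(b) Not entailed — Bea translated the ledger, not the cabinet; the cabinet belongs to the photographing event.
(c) Entailed — every conjunct here is already in the original photographing event.
(d) Not entailed — 'was slicing' is progressive on an accomplishment; it does not entail the completed 'sliced'.
(e) Entailed — the narrative places the photographing before the translating.
(f) Entailed — every conjunct here is already in the original photographing event.

(c), (e), (f)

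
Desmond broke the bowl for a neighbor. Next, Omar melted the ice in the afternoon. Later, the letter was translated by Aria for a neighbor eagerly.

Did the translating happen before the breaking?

The narrative orders the breaking before the translating.

no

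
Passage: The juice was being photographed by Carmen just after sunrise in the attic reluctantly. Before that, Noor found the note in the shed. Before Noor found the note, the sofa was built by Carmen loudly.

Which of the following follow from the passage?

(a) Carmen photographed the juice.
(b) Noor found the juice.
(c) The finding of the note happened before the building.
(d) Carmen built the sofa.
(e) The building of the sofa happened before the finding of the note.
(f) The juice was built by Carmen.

(a) Not entailed — 'was photographing' is progressive on an accomplishment; it does not entail the completed 'photographed'.
(b) Not entailed — Noor found the note, not the juice; the juice belongs to the photographing event.
(c) Not entailed — the narrative places the building before the finding, not after.
(d) Entailed — dropping 'loudly' leaves a sub-description the original still satisfies.
(e) Entailed — the narrative places the building before the finding.
(f) Not entailed — Carmen built the sofa, not the juice; the juice belongs to the photographing event.

(d), (e)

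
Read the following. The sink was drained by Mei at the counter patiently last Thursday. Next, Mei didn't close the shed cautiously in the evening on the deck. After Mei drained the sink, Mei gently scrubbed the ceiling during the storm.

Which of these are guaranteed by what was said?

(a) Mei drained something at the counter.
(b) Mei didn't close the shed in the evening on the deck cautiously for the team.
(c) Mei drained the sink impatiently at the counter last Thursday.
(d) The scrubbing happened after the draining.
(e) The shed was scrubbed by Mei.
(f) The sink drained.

(a) Entailed — every conjunct here is already in the original draining event.
(b) Entailed — under negation, adding a further restriction is entailed: if no such closing event occurred, none occurred for the team either.
(c) Not entailed — 'impatiently' adds a manner not in (and inconsistent with) the original.
(d) Entailed — the narrative places the draining before the scrubbing.
(e) Not entailed — Mei scrubbed the ceiling, not the shed; the shed belongs to the closing event.
(f) Entailed — 'Mei drained the sink' is causative; it entails the inchoative 'the sink drained'.

(a), (b), (d), (f)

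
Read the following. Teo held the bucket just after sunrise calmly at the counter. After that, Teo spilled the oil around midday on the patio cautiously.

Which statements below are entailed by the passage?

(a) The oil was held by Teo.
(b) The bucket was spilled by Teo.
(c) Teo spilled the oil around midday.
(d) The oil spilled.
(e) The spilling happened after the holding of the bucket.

(a) Not entailed — Teo held the bucket, not the oil; the oil belongs to the spilling event.
(b) Not entailed — Teo spilled the oil, not the bucket; the bucket belongs to the holding event.
(c) Entailed — this follows by dropping conjuncts from the spilling event's description.
(d) Entailed — 'Teo spilled the oil' is causative; it entails the inchoative 'the oil spilled'.
(e) Entailed — the narrative places the holding before the spilling.

(c), (d), (e)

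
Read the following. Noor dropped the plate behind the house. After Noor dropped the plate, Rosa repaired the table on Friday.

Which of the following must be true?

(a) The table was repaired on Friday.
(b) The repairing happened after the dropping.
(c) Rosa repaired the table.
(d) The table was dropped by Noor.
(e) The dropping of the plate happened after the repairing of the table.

(a), (b), (c)

(a) Entailed — every conjunct here is already in the original repairing event.
(b) Entailed — the narrative places the dropping before the repairing.
(c) Entailed — the original entails any weakening of itself; this just drops 'on Friday'.
(d) Not entailed — Noor dropped the plate, not the table; the table belongs to the repairing event.
(e) Not entailed — the narrative places the dropping before the repairing, not after.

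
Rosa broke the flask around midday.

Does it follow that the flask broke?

yes

'Rosa broke the flask' is the causative; it entails the inchoative 'the flask broke'.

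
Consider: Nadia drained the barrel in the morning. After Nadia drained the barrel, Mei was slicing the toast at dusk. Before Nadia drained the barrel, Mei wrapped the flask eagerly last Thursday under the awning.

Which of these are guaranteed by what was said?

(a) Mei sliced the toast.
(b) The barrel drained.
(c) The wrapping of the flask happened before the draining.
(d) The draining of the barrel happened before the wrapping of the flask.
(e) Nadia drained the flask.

(a) Not entailed — 'was slicing' is progressive on an accomplishment; it does not entail the completed 'sliced'.
(b) Entailed — 'Nadia drained the barrel' is causative; it entails the inchoative 'the barrel drained'.
(c) Entailed — the narrative places the wrapping before the draining.
(d) Not entailed — the narrative places the wrapping before the draining, not after.
(e) Not entailed — Nadia drained the barrel, not the flask; the flask belongs to the wrapping event.

(b), (c)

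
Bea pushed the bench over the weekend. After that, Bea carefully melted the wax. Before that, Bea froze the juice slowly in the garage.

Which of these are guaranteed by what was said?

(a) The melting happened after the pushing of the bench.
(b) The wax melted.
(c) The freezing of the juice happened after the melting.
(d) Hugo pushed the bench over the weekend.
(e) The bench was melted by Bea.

(a), (b)

(a) Entailed — the narrative places the pushing before the melting.
(b) Entailed — 'Bea melted the wax' is causative; it entails the inchoative 'the wax melted'.
(c) Not entailed — the narrative places the freezing before the melting, not after.
(d) Not entailed — the passage has Bea pushing the bench, not Hugo.
(e) Not entailed — Bea melted the wax, not the bench; the bench belongs to the pushing event.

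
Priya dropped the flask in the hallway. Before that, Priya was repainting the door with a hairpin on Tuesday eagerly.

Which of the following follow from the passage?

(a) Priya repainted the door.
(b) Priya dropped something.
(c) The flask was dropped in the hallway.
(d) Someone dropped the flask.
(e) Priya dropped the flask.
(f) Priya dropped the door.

(b), (c), (d), (e)

(a) Not entailed — 'was repainting' is progressive on an accomplishment; it does not entail the completed 'repainted'.
(b) Entailed — dropping 'in the hallway' and generalizing the patient leaves a sub-description the original still satisfies.
(c) Entailed — generalizing the agent leaves a sub-description the original still satisfies.
(d) Entailed — the original entails any weakening of itself; this just drops 'in the hallway' and generalizes the agent.
(e) Entailed — this follows by dropping conjuncts from the dropping event's description.
(f) Not entailed — Priya dropped the flask, not the door; the door belongs to the repainting event.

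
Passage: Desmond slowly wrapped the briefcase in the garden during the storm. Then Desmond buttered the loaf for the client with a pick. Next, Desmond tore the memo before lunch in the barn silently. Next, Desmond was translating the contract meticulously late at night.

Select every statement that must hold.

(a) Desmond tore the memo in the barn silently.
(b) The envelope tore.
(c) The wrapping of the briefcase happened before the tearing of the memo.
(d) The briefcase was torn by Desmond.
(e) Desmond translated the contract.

(a) Entailed — dropping 'before lunch' leaves a sub-description the original still satisfies.
(b) Not entailed — the memo is what tore, not the envelope.
(c) Entailed — the narrative places the wrapping before the tearing.
(d) Not entailed — Desmond tore the memo, not the briefcase; the briefcase belongs to the wrapping event.
(e) Not entailed — 'was translating' is progressive on an accomplishment; it does not entail the completed 'translated'.

(a), (c)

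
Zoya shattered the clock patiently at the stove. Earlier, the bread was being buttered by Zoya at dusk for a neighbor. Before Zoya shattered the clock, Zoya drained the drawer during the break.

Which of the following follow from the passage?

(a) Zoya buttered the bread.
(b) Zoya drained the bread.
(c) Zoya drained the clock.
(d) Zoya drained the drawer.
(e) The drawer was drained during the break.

(d), (e)

(a) Not entailed — 'was buttering' is progressive on an accomplishment; it does not entail the completed 'buttered'.
(b) Not entailed — Zoya drained the drawer, not the bread; the bread belongs to the buttering event.
(c) Not entailed — Zoya drained the drawer, not the clock; the clock belongs to the shattering event.
(d) Entailed — the original entails any weakening of itself; this just drops 'during the break'.
(e) Entailed — generalizing the agent leaves a sub-description the original still satisfies.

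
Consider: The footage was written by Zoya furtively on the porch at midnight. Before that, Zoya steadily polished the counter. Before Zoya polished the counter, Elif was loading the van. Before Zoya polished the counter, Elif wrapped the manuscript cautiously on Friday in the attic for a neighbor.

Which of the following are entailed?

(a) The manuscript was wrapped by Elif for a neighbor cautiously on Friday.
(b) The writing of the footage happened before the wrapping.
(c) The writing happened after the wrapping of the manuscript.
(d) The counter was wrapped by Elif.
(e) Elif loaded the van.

(a), (c)

(a) Entailed — the original entails any weakening of itself; this just drops 'in the attic'.
(b) Not entailed — the narrative places the wrapping before the writing, not after.
(c) Entailed — the narrative places the wrapping before the writing.
(d) Not entailed — Elif wrapped the manuscript, not the counter; the counter belongs to the polishing event.
(e) Not entailed — 'was loading' is progressive on an accomplishment; it does not entail the completed 'loaded'.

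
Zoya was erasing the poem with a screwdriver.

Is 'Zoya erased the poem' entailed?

no

'was erasing' is progressive; for an accomplishment like 'erase the poem', it doesn't entail completion.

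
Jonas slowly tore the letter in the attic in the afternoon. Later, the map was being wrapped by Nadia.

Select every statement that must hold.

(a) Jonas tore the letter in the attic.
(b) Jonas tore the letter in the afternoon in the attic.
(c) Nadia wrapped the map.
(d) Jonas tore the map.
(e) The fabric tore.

(a) Entailed — every conjunct here is already in the original tearing event.
(b) Entailed — dropping 'slowly' leaves a sub-description the original still satisfies.
(c) Not entailed — 'was wrapping' is progressive on an accomplishment; it does not entail the completed 'wrapped'.
(d) Not entailed — Jonas tore the letter, not the map; the map belongs to the wrapping event.
(e) Not entailed — the letter is what tore, not the fabric.

(a), (b)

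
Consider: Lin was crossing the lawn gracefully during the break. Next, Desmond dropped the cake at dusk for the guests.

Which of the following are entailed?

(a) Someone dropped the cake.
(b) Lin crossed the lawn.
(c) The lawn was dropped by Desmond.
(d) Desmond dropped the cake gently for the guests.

(a)

(a) Entailed — this follows by dropping conjuncts from the dropping event's description.
(b) Not entailed — 'was crossing' is progressive on an accomplishment; it does not entail the completed 'crossed'.
(c) Not entailed — Desmond dropped the cake, not the lawn; the lawn belongs to the crossing event.
(d) Not entailed — 'gently' adds information not in the original event.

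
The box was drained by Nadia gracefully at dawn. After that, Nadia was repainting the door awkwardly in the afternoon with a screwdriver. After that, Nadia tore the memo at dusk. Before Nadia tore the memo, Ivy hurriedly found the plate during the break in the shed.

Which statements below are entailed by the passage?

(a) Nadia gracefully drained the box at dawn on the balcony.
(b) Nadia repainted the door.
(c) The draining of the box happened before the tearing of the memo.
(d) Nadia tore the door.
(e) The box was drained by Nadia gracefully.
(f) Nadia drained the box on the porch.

(c), (e)

(a) Not entailed — 'on the balcony' adds information not in the original event.
(b) Not entailed — 'was repainting' is progressive on an accomplishment; it does not entail the completed 'repainted'.
(c) Entailed — the narrative places the draining before the tearing.
(d) Not entailed — Nadia tore the memo, not the door; the door belongs to the repainting event.
(e) Entailed — this follows by dropping conjuncts from the draining event's description.
(f) Not entailed — 'on the porch' adds information not in the original event.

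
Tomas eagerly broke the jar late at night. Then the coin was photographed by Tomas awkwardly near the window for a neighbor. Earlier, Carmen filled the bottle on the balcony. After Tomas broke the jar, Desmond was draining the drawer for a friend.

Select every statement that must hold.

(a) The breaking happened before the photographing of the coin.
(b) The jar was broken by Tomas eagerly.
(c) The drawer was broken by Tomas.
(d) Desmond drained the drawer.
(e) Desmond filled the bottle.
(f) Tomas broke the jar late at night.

(a) Entailed — the narrative places the breaking before the photographing.
(b) Entailed — the original entails any weakening of itself; this just drops 'late at night'.
(c) Not entailed — Tomas broke the jar, not the drawer; the drawer belongs to the draining event.
(d) Not entailed — 'was draining' is progressive on an accomplishment; it does not entail the completed 'drained'.
(e) Not entailed — the passage has Carmen filling the bottle, not Desmond.
(f) Entailed — the original entails any weakening of itself; this just drops 'eagerly'.

(a), (b), (f)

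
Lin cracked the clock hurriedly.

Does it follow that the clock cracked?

'Lin cracked the clock' is the causative; it entails the inchoative 'the clock cracked'.

yes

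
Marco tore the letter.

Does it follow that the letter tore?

yes

'Marco tore the letter' is the causative; it entails the inchoative 'the letter tore'.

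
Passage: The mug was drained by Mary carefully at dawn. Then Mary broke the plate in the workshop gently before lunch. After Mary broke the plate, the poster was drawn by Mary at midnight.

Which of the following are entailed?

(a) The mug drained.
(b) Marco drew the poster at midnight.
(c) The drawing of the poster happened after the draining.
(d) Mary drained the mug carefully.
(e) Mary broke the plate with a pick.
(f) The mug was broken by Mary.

(a), (c), (d)

(a) Entailed — 'Mary drained the mug' is causative; it entails the inchoative 'the mug drained'.
(b) Not entailed — the passage has Mary drawing the poster, not Marco.
(c) Entailed — the narrative places the draining before the drawing.
(d) Entailed — every conjunct here is already in the original draining event.
(e) Not entailed — 'with a pick' adds information not in the original event.
(f) Not entailed — Mary broke the plate, not the mug; the mug belongs to the draining event.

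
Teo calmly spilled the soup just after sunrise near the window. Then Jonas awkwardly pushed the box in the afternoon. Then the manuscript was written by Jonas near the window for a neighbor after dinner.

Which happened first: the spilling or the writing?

The connectives place the spilling before the writing.

the spilling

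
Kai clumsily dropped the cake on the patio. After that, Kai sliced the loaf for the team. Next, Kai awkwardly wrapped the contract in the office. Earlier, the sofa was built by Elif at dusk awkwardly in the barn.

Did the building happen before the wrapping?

yes

The narrative orders the building before the wrapping.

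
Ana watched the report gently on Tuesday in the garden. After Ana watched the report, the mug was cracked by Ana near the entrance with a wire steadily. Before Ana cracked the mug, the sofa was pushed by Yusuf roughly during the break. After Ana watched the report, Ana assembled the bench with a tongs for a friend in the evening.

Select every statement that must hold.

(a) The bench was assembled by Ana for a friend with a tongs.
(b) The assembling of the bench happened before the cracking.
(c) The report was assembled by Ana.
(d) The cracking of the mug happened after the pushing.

(a), (d)

(a) Entailed — the original entails any weakening of itself; this just drops 'in the evening'.
(b) Not entailed — the narrative doesn't order the assembling relative to the cracking.
(c) Not entailed — Ana assembled the bench, not the report; the report belongs to the watching event.
(d) Entailed — the narrative places the pushing before the cracking.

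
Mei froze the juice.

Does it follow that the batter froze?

no

Nothing is said about any batter; only the juice is affected.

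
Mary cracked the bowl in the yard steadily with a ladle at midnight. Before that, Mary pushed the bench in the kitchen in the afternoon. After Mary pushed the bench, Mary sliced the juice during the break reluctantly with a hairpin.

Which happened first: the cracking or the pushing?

the pushing

The connectives place the pushing before the cracking.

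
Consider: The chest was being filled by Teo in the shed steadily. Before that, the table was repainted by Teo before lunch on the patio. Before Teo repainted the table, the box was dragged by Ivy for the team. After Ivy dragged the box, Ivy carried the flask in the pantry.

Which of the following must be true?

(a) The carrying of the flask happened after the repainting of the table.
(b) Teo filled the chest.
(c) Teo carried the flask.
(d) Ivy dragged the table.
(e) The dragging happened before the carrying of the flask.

(a) Not entailed — the narrative doesn't order the repainting relative to the carrying.
(b) Not entailed — 'was filling' is progressive on an accomplishment; it does not entail the completed 'filled'.
(c) Not entailed — the passage has Ivy carrying the flask, not Teo.
(d) Not entailed — Ivy dragged the box, not the table; the table belongs to the repainting event.
(e) Entailed — the narrative places the dragging before the carrying.

(e)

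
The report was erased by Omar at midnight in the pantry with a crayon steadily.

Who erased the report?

'Omar' marks the agent of the erasing event.

Omar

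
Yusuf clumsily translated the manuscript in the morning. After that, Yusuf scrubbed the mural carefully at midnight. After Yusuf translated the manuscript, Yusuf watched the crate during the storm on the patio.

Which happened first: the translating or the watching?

The connectives place the translating before the watching.

the translating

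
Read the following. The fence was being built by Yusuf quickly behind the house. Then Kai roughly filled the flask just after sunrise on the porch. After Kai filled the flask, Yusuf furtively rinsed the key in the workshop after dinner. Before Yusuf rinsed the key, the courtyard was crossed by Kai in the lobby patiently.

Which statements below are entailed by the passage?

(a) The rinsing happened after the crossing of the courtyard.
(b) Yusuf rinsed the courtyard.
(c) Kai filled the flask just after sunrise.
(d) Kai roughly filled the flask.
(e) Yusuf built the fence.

(a) Entailed — the narrative places the crossing before the rinsing.
(b) Not entailed — Yusuf rinsed the key, not the courtyard; the courtyard belongs to the crossing event.
(c) Entailed — this follows by dropping conjuncts from the filling event's description.
(d) Entailed — dropping 'just after sunrise', 'on the porch' leaves a sub-description the original still satisfies.
(e) Not entailed — 'was building' is progressive on an accomplishment; it does not entail the completed 'built'.

(a), (c), (d)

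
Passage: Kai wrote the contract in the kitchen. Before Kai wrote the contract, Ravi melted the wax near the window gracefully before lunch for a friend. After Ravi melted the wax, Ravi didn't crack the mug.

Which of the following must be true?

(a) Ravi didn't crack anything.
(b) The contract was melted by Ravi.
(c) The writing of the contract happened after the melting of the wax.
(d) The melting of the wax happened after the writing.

(a) Not entailed — the original only denies this specific event; Ravi may have cracked something else.
(b) Not entailed — Ravi melted the wax, not the contract; the contract belongs to the writing event.
(c) Entailed — the narrative places the melting before the writing.
(d) Not entailed — the narrative places the melting before the writing, not after.

(c)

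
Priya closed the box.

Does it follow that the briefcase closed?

Nothing is said about any briefcase; only the box is affected.

no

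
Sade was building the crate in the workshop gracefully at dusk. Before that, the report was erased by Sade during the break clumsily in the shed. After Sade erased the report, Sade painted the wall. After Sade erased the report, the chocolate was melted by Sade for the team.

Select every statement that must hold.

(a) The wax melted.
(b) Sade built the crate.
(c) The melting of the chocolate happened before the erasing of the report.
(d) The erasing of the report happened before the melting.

(a) Not entailed — the chocolate is what melted, not the wax.
(b) Not entailed — 'was building' is progressive on an accomplishment; it does not entail the completed 'built'.
(c) Not entailed — the narrative places the erasing before the melting, not after.
(d) Entailed — the narrative places the erasing before the melting.

(d)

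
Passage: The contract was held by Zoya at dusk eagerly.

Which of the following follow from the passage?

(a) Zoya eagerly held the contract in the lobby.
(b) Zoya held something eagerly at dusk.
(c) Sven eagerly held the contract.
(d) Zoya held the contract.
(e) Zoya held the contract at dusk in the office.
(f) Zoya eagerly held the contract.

(a) Not entailed — 'in the lobby' adds information not in the original event.
(b) Entailed — every conjunct here is already in the original holding event.
(c) Not entailed — the passage has Zoya holding the contract, not Sven.
(d) Entailed — dropping 'at dusk', 'eagerly' leaves a sub-description the original still satisfies.
(e) Not entailed — 'in the office' adds information not in the original event.
(f) Entailed — dropping 'at dusk' leaves a sub-description the original still satisfies.

(b), (d), (f)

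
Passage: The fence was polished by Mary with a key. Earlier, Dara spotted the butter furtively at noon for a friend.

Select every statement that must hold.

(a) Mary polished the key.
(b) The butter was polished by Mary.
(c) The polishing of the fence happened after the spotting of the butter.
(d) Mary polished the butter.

(a) Not entailed — the key is the instrument, not what was polished.
(b) Not entailed — Mary polished the fence, not the butter; the butter belongs to the spotting event.
(c) Entailed — the narrative places the spotting before the polishing.
(d) Not entailed — Mary polished the fence, not the butter; the butter belongs to the spotting event.

(c)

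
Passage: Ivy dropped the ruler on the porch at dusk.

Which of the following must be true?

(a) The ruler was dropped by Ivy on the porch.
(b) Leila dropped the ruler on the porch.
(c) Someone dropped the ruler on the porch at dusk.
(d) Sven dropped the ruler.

(a) Entailed — dropping 'at dusk' leaves a sub-description the original still satisfies.
(b) Not entailed — the passage has Ivy dropping the ruler, not Leila.
(c) Entailed — every conjunct here is already in the original dropping event.
(d) Not entailed — the passage has Ivy dropping the ruler, not Sven.

(a), (c)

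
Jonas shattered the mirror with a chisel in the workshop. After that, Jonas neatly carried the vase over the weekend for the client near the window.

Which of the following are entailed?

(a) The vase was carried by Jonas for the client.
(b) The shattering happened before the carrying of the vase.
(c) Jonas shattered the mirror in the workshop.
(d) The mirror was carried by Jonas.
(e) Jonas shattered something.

(a) Entailed — dropping 'over the weekend', 'near the window', 'neatly' leaves a sub-description the original still satisfies.
(b) Entailed — the narrative places the shattering before the carrying.
(c) Entailed — dropping 'with a chisel' leaves a sub-description the original still satisfies.
(d) Not entailed — Jonas carried the vase, not the mirror; the mirror belongs to the shattering event.
(e) Entailed — the original entails any weakening of itself; this just drops 'in the workshop', 'with a chisel' and generalizes the patient.

(a), (b), (c), (e)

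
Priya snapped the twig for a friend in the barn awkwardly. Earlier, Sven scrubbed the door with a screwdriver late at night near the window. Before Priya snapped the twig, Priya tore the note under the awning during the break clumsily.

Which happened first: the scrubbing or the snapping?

the scrubbing

The connectives place the scrubbing before the snapping.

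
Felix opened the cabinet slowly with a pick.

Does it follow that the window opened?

no

Nothing is said about any window; only the cabinet is affected.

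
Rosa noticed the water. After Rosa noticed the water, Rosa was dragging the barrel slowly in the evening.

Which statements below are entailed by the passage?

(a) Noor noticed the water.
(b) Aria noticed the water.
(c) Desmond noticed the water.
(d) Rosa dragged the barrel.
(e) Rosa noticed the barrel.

(a) Not entailed — the passage has Rosa noticing the water, not Noor.
(b) Not entailed — the passage has Rosa noticing the water, not Aria.
(c) Not entailed — the passage has Rosa noticing the water, not Desmond.
(d) Entailed — 'drag' is an activity; 'was dragging' entails that some dragging happened, so 'dragged' holds.
(e) Not entailed — Rosa noticed the water, not the barrel; the barrel belongs to the dragging event.

(d)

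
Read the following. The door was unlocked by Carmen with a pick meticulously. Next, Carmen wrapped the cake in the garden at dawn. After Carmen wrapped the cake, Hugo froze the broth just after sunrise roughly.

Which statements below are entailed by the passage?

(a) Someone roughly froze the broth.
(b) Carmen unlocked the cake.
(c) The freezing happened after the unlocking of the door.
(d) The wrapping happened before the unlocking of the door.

(a) Entailed — dropping 'just after sunrise' and generalizing the agent leaves a sub-description the original still satisfies.
(b) Not entailed — Carmen unlocked the door, not the cake; the cake belongs to the wrapping event.
(c) Entailed — the narrative places the unlocking before the freezing.
(d) Not entailed — the narrative places the unlocking before the wrapping, not after.

(a), (c)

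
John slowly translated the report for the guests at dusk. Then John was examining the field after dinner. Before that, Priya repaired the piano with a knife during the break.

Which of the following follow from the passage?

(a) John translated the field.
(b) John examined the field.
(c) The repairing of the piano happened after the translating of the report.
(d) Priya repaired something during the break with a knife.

(a) Not entailed — John translated the report, not the field; the field belongs to the examining event.
(b) Entailed — 'examine' is an activity; 'was examining' entails that some examining happened, so 'examined' holds.
(c) Not entailed — the narrative doesn't order the translating relative to the repairing.
(d) Entailed — the original entails any weakening of itself; this just generalizes the patient.

(b), (d)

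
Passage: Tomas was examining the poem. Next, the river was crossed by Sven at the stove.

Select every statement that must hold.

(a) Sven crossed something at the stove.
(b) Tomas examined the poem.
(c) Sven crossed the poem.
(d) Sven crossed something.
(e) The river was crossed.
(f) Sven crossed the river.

(a), (b), (d), (e), (f)

(a) Entailed — this follows by dropping conjuncts from the crossing event's description.
(b) Entailed — 'examine' is an activity; 'was examining' entails that some examining happened, so 'examined' holds.
(c) Not entailed — Sven crossed the river, not the poem; the poem belongs to the examining event.
(d) Entailed — this follows by dropping conjuncts from the crossing event's description.
(e) Entailed — dropping 'at the stove' and generalizing the agent leaves a sub-description the original still satisfies.
(f) Entailed — the original entails any weakening of itself; this just drops 'at the stove'.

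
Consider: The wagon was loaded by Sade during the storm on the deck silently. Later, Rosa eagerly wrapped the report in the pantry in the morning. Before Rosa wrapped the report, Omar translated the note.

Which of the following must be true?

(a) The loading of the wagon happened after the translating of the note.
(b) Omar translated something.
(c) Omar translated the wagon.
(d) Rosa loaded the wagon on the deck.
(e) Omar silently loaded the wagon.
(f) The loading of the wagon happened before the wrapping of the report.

(a) Not entailed — the narrative doesn't order the translating relative to the loading.
(b) Entailed — every conjunct here is already in the original translating event.
(c) Not entailed — Omar translated the note, not the wagon; the wagon belongs to the loading event.
(d) Not entailed — the passage has Sade loading the wagon, not Rosa.
(e) Not entailed — the passage has Sade loading the wagon, not Omar.
(f) Entailed — the narrative places the loading before the wrapping.

(b), (f)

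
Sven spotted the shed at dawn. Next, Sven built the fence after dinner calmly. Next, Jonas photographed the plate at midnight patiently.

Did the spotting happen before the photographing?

The narrative orders the spotting before the photographing.

yes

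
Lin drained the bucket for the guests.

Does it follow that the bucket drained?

yes

'Lin drained the bucket' is the causative; it entails the inchoative 'the bucket drained'.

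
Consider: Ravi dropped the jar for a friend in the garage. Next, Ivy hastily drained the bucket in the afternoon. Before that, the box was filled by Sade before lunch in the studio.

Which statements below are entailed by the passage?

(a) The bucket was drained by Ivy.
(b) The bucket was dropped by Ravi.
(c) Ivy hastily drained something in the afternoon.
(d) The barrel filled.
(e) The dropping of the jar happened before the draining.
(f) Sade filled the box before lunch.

(a), (c), (e), (f)

(a) Entailed — dropping 'in the afternoon', 'hastily' leaves a sub-description the original still satisfies.
(b) Not entailed — Ravi dropped the jar, not the bucket; the bucket belongs to the draining event.
(c) Entailed — every conjunct here is already in the original draining event.
(d) Not entailed — the box is what filled, not the barrel.
(e) Entailed — the narrative places the dropping before the draining.
(f) Entailed — the original entails any weakening of itself; this just drops 'in the studio'.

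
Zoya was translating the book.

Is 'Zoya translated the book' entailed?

'was translating' is progressive; for an accomplishment like 'translate the book', it doesn't entail completion.

no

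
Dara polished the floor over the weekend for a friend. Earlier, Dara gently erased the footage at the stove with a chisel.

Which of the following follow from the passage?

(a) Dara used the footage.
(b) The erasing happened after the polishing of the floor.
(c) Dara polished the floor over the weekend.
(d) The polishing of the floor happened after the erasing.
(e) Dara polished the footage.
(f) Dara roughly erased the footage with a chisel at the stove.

(a) Not entailed — the footage is the patient, not an instrument — Dara used a chisel.
(b) Not entailed — the narrative places the erasing before the polishing, not after.
(c) Entailed — the original entails any weakening of itself; this just drops 'for a friend'.
(d) Entailed — the narrative places the erasing before the polishing.
(e) Not entailed — Dara polished the floor, not the footage; the footage belongs to the erasing event.
(f) Not entailed — 'roughly' adds a manner not in (and inconsistent with) the original.

(c), (d)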